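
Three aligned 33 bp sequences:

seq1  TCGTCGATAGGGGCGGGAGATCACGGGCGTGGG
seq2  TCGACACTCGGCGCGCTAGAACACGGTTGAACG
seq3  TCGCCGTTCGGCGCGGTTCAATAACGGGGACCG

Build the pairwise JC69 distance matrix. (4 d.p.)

d(seq1,seq2) = 0.5587, d(seq1,seq3) = 0.6987, d(seq2,seq3) = 0.4975

seq1–seq2: 13/33 sites differ → p ≈ 0.393939, d = −0.75 ln(1 − 0.525252) = 0.558728 ≈ 0.5587.
seq1–seq3: 15/33 sites differ → p ≈ 0.454545, d = −0.75 ln(1 − 0.60606) = 0.698667 ≈ 0.6987.
seq2–seq3: 12/33 sites differ → p ≈ 0.363636, d = −0.75 ln(1 − 0.484848) = 0.497470 ≈ 0.4975.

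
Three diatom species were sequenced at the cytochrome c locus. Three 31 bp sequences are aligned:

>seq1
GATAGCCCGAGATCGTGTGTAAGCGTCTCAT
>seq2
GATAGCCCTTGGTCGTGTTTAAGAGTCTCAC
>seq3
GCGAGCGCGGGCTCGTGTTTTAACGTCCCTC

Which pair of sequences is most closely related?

seq1 and seq2

seq1–seq2: 6/31 differ, p = 0.194, d = 0.224.
seq1–seq3: 11/31 differ, p = 0.355, d = 0.481.
seq2–seq3: 11/31 differ, p = 0.355, d = 0.481.
The smallest distance is between seq1 and seq2.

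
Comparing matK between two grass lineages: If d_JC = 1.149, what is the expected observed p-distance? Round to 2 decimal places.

p = (3/4)(1 − e^(−4d/3)) = 0.75 × (1 − e^(-1.532)) = 0.75 × (1 − 0.216103) = 0.587923.

0.59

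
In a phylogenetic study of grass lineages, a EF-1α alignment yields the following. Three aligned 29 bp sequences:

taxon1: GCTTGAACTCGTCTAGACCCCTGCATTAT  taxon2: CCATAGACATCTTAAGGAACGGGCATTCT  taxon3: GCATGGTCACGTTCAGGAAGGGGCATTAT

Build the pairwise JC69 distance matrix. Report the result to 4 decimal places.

d(taxon1,taxon2) = 0.8776, d(taxon1,taxon3) = 0.6018, d(taxon2,taxon3) = 0.3439

taxon1–taxon2: 15/29 sites differ → p ≈ 0.517241, d = −0.75 ln(1 − 0.689655) = 0.877553 ≈ 0.8776.
taxon1–taxon3: 12/29 sites differ → p ≈ 0.413793, d = −0.75 ln(1 − 0.551724) = 0.601760 ≈ 0.6018.
taxon2–taxon3: 8/29 sites differ → p ≈ 0.275862, d = −0.75 ln(1 − 0.367816) = 0.343931 ≈ 0.3439.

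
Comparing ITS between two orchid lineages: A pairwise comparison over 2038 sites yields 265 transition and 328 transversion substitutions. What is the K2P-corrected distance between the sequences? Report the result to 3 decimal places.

0.370

P = 265/2038 ≈ 0.130029 and Q = 328/2038 ≈ 0.160942.
Under the Kimura two-parameter model, d = −½ ln(1 − 2P − Q) − ¼ ln(1 − 2Q).
1 − 2P − Q = 0.579, giving −½ ln(0.579) = 0.273226.
1 − 2Q = 0.678116, giving −¼ ln(0.678116) = 0.097109.
d = 0.273226 + 0.097109 = 0.370335.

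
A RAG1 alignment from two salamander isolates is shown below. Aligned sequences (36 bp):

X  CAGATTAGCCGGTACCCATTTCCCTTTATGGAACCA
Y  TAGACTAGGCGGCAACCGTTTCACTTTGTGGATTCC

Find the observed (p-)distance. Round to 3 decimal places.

The sequences differ at 11 of 36 positions.
p = 11/36 = 0.305555… ≈ 0.306 (to 3 d.p.).

0.306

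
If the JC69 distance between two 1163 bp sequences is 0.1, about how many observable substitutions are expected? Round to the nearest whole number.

109

Invert JC69: p = (3/4)(1 − e^(−4d/3)) = 0.75 × (1 − e^(-0.133333)) = 0.75 × (1 − 0.875174) = 0.093620.
Expected differing sites = pL ≈ 0.093620 × 1163 = 108.88006 ≈ 109.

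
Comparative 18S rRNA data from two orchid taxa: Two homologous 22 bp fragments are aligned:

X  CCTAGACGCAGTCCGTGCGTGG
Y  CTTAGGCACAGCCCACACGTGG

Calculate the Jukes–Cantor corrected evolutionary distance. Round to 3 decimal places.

The sequences differ at 7 of 22 sites (2, 6, 8, 12, 15, 16, 17), so p = 7/22 ≈ 0.318182.
d = −(3/4) ln(1 − 4p/3) = −0.75 ln(1 − 0.424243) = −0.75 ln(0.575757)
  = −0.75 × (-0.552070) = 0.414053 substitutions/site.

0.414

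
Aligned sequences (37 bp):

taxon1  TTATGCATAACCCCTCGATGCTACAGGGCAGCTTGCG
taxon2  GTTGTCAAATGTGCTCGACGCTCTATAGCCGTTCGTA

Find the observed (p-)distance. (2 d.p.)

0.51

The sequences differ at 19 of 37 positions.
p = 19/37 = 0.513513… ≈ 0.51 (to 2 d.p.).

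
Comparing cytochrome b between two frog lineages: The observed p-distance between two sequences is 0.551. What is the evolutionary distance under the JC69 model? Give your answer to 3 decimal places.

d = −(3/4) ln(1 − 4p/3) = −0.75 ln(1 − 0.734667) = −0.75 ln(0.265333)
  = −0.75 × (-1.326770) = 0.995078 substitutions/site.

0.995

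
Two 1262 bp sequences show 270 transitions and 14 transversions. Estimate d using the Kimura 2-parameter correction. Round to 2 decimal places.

0.29

P = 270/1262 ≈ 0.213946 and Q = 14/1262 ≈ 0.011094.
Under the Kimura two-parameter model, d = −½ ln(1 − 2P − Q) − ¼ ln(1 − 2Q).
1 − 2P − Q = 0.561014, giving −½ ln(0.561014) = 0.289005.
1 − 2Q = 0.977812, giving −¼ ln(0.977812) = 0.005609.
d = 0.289005 + 0.005609 = 0.294614.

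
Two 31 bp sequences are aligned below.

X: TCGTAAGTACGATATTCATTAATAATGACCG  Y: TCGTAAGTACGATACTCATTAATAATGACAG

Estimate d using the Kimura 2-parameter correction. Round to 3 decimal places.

Of 31 sites, 1 differences are transitions and 1 are transversions, so P = 1/31 ≈ 0.032258 and Q = 1/31 ≈ 0.032258.
Under the Kimura two-parameter model, d = −½ ln(1 − 2P − Q) − ¼ ln(1 − 2Q).
1 − 2P − Q = 0.903226, giving −½ ln(0.903226) = 0.050891.
1 − 2Q = 0.935484, giving −¼ ln(0.935484) = 0.016673.
d = 0.050891 + 0.016673 = 0.067564.

0.068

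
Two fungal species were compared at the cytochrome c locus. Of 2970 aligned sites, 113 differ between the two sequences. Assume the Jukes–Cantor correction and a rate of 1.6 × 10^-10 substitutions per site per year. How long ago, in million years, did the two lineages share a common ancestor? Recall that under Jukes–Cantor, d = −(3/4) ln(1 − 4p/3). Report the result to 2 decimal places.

p = 113/2970 ≈ 0.038047.
d = −(3/4) ln(1 − 4p/3) = −0.75 ln(1 − 0.050729) = −0.75 ln(0.949271)
  = −0.75 × (-0.052061) = 0.039046 substitutions/site.
Under a molecular clock d = 2μt, so t = d/(2μ) = 0.039046 / (2 × 1.6 × 10^-10) = 122.02 million years.

122.02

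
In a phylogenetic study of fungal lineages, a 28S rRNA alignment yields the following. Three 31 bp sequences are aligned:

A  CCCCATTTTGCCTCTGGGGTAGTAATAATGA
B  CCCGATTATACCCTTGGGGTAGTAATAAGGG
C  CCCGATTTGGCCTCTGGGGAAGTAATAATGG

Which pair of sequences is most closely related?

A and C

A–B: 7/31 differ, p = 0.226, d = 0.269.
A–C: 4/31 differ, p = 0.129, d = 0.142.
B–C: 7/31 differ, p = 0.226, d = 0.269.
The smallest distance is between A and C.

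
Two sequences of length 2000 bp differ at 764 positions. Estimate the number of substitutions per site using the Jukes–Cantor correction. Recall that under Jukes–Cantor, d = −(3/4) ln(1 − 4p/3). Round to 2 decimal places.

p = 764/2000 = 0.382.
d = −(3/4) ln(1 − 4p/3) = −0.75 ln(1 − 0.509333) = −0.75 ln(0.490667)
  = −0.75 × (-0.711990) = 0.533993 substitutions/site.

0.53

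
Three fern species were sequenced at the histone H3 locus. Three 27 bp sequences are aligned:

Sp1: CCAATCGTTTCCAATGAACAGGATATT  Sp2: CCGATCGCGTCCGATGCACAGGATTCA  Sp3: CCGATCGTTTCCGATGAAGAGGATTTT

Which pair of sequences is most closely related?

Sp1 and Sp3

Sp1–Sp2: 8/27 differ, p = 0.296, d = 0.377.
Sp1–Sp3: 4/27 differ, p = 0.148, d = 0.165.
Sp2–Sp3: 6/27 differ, p = 0.222, d = 0.264.
The smallest distance is between Sp1 and Sp3.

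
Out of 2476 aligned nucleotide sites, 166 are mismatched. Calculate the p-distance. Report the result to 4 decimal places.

p = 166/2476 = 0.067043… ≈ 0.0670 (to 4 d.p.).

0.0670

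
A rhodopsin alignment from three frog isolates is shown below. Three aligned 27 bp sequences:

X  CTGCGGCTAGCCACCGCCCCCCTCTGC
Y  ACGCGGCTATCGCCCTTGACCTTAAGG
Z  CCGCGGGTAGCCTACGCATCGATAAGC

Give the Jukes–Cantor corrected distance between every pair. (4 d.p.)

d(X,Y) = 0.7704, d(X,Z) = 0.5107, d(Y,Z) = 0.7704

X–Y: 13/27 sites differ → p ≈ 0.481481, d = −0.75 ln(1 − 0.641975) = 0.770364 ≈ 0.7704.
X–Z: 10/27 sites differ → p ≈ 0.37037, d = −0.75 ln(1 − 0.493827) = 0.510658 ≈ 0.5107.
Y–Z: 13/27 sites differ → p ≈ 0.481481, d = −0.75 ln(1 − 0.641975) = 0.770364 ≈ 0.7704.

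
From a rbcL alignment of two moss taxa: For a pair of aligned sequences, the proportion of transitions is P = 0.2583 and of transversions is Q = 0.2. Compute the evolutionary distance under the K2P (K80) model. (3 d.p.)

0.758

Under the Kimura two-parameter model, d = −½ ln(1 − 2P − Q) − ¼ ln(1 − 2Q).
1 − 2P − Q = 0.2834, giving −½ ln(0.2834) = 0.630448.
1 − 2Q = 0.6, giving −¼ ln(0.6) = 0.127706.
d = 0.630448 + 0.127706 = 0.758154.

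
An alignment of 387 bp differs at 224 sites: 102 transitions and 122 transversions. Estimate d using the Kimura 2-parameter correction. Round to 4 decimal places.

1.1727

P = 102/387 ≈ 0.263566 and Q = 122/387 ≈ 0.315245.
Under the Kimura two-parameter model, d = −½ ln(1 − 2P − Q) − ¼ ln(1 − 2Q).
1 − 2P − Q = 0.157623, giving −½ ln(0.157623) = 0.923775.
1 − 2Q = 0.36951, giving −¼ ln(0.36951) = 0.248894.
d = 0.923775 + 0.248894 = 1.172669.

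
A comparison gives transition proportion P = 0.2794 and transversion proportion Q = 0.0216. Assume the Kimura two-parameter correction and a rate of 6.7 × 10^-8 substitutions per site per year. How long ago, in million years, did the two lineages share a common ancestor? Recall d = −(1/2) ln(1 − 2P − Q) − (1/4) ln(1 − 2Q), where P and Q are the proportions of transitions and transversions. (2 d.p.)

3.32

Under the Kimura two-parameter model, d = −½ ln(1 − 2P − Q) − ¼ ln(1 − 2Q).
1 − 2P − Q = 0.4196, giving −½ ln(0.4196) = 0.434227.
1 − 2Q = 0.9568, giving −¼ ln(0.9568) = 0.011040.
d = 0.434227 + 0.011040 = 0.445267.
Under a molecular clock d = 2μt, so t = d/(2μ) = 0.445267 / (2 × 6.7 × 10^-8) = 3.32 million years.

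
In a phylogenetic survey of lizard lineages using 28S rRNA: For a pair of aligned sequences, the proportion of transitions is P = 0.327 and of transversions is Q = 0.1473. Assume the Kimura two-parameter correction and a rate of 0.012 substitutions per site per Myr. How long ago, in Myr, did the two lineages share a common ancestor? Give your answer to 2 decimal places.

37.30

Under the Kimura two-parameter model, d = −½ ln(1 − 2P − Q) − ¼ ln(1 − 2Q).
1 − 2P − Q = 0.1987, giving −½ ln(0.1987) = 0.807980.
1 − 2Q = 0.7054, giving −¼ ln(0.7054) = 0.087248.
d = 0.807980 + 0.087248 = 0.895228.
Under a molecular clock d = 2μt, so t = d/(2μ) = 0.895228 / (2 × 0.012) = 37.30 Myr.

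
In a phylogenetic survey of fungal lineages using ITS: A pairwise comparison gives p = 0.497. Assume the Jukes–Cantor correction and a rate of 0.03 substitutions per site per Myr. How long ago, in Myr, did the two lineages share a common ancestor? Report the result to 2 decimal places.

d = −(3/4) ln(1 − 4p/3) = −0.75 ln(1 − 0.662667) = −0.75 ln(0.337333)
  = −0.75 × (-1.086685) = 0.815014 substitutions/site.
Under a molecular clock d = 2μt, so t = d/(2μ) = 0.815014 / (2 × 0.03) = 13.58 Myr.

13.58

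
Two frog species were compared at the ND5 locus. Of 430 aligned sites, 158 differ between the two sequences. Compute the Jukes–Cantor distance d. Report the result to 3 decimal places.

0.505

p = 158/430 ≈ 0.367442.
d = −(3/4) ln(1 − 4p/3) = −0.75 ln(1 − 0.489923) = −0.75 ln(0.510077)
  = −0.75 × (-0.673194) = 0.504896 substitutions/site.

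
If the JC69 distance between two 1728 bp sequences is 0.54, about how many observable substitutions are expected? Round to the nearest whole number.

665

Invert JC69: p = (3/4)(1 − e^(−4d/3)) = 0.75 × (1 − e^(-0.72)) = 0.75 × (1 − 0.486752) = 0.384936.
Expected differing sites = pL ≈ 0.384936 × 1728 = 665.169408 ≈ 665.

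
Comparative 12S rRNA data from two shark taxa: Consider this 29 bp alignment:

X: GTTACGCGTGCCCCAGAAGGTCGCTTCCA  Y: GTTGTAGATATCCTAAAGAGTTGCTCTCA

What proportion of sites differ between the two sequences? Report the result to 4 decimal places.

The sequences differ at 14 of 29 positions.
p = 14/29 = 0.482758… ≈ 0.4828 (to 4 d.p.).

0.4828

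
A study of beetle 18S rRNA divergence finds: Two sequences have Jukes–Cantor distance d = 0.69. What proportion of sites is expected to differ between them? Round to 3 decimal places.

0.451

p = (3/4)(1 − e^(−4d/3)) = 0.75 × (1 − e^(-0.92)) = 0.75 × (1 − 0.398519) = 0.451111.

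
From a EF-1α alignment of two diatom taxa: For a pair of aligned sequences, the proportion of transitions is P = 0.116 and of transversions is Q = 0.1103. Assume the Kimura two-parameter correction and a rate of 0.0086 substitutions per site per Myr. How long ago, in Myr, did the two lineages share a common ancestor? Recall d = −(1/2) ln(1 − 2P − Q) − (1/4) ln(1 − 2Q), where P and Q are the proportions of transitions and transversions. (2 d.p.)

Under the Kimura two-parameter model, d = −½ ln(1 − 2P − Q) − ¼ ln(1 − 2Q).
1 − 2P − Q = 0.6577, giving −½ ln(0.6577) = 0.209503.
1 − 2Q = 0.7794, giving −¼ ln(0.7794) = 0.062308.
d = 0.209503 + 0.062308 = 0.271811.
Under a molecular clock d = 2μt, so t = d/(2μ) = 0.271811 / (2 × 0.0086) = 15.80 Myr.

15.80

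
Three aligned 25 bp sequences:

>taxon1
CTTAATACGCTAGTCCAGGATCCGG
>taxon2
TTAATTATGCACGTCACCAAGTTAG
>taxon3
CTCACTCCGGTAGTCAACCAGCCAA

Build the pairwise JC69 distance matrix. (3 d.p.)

d(taxon1,taxon2) = 1.030, d(taxon1,taxon3) = 0.572, d(taxon2,taxon3) = 0.886

taxon1–taxon2: 14/25 sites differ → p = 0.56, d = −0.75 ln(1 − 0.746667) = 1.029788 ≈ 1.030.
taxon1–taxon3: 10/25 sites differ → p = 0.4, d = −0.75 ln(1 − 0.533333) = 0.571605 ≈ 0.572.
taxon2–taxon3: 13/25 sites differ → p = 0.52, d = −0.75 ln(1 − 0.693333) = 0.886495 ≈ 0.886.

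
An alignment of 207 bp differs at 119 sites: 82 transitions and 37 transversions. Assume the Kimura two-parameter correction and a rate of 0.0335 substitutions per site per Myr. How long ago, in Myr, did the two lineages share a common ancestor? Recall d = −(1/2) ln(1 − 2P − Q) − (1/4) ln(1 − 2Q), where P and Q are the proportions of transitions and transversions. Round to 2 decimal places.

P = 82/207 ≈ 0.396135 and Q = 37/207 ≈ 0.178744.
Under the Kimura two-parameter model, d = −½ ln(1 − 2P − Q) − ¼ ln(1 − 2Q).
1 − 2P − Q = 0.028986, giving −½ ln(0.028986) = 1.770471.
1 − 2Q = 0.642512, giving −¼ ln(0.642512) = 0.110592.
d = 1.770471 + 0.110592 = 1.881063.
Under a molecular clock d = 2μt, so t = d/(2μ) = 1.881063 / (2 × 0.0335) = 28.08 Myr.

28.08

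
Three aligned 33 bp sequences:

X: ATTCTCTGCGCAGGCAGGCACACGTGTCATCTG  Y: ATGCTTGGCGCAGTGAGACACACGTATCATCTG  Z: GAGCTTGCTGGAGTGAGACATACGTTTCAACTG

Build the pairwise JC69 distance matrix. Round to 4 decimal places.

X–Y: 7/33 sites differ → p ≈ 0.212121, d = −0.75 ln(1 − 0.282828) = 0.249330 ≈ 0.2493.
X–Z: 14/33 sites differ → p ≈ 0.424242, d = −0.75 ln(1 − 0.565656) = 0.625439 ≈ 0.6254.
Y–Z: 8/33 sites differ → p ≈ 0.242424, d = −0.75 ln(1 − 0.323232) = 0.292820 ≈ 0.2928.

d(X,Y) = 0.2493, d(X,Z) = 0.6254, d(Y,Z) = 0.2928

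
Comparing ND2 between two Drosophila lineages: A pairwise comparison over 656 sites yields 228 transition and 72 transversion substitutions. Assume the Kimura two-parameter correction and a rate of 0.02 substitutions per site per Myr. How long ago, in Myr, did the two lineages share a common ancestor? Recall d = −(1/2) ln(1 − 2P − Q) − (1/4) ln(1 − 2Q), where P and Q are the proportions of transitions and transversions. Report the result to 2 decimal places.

P = 228/656 ≈ 0.347561 and Q = 72/656 ≈ 0.109756.
Under the Kimura two-parameter model, d = −½ ln(1 − 2P − Q) − ¼ ln(1 − 2Q).
1 − 2P − Q = 0.195122, giving −½ ln(0.195122) = 0.817065.
1 − 2Q = 0.780488, giving −¼ ln(0.780488) = 0.061959.
d = 0.817065 + 0.061959 = 0.879024.
Under a molecular clock d = 2μt, so t = d/(2μ) = 0.879024 / (2 × 0.02) = 21.98 Myr.

21.98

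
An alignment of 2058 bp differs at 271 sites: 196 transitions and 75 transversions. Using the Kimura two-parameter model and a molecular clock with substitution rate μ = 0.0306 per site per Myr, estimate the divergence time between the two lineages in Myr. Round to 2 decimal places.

2.41

P = 196/2058 ≈ 0.095238 and Q = 75/2058 ≈ 0.036443.
Under the Kimura two-parameter model, d = −½ ln(1 − 2P − Q) − ¼ ln(1 − 2Q).
1 − 2P − Q = 0.773081, giving −½ ln(0.773081) = 0.128686.
1 − 2Q = 0.927114, giving −¼ ln(0.927114) = 0.018920.
d = 0.128686 + 0.018920 = 0.147606.
Under a molecular clock d = 2μt, so t = d/(2μ) = 0.147606 / (2 × 0.0306) = 2.41 Myr.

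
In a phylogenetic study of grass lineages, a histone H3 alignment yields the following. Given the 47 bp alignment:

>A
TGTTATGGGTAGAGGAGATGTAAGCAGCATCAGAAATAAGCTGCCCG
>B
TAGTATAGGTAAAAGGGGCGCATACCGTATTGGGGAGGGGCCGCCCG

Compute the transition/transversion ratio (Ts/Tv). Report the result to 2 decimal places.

4.25

Transitions are A↔G and C↔T; transversions are all other mismatches.
Transitions: 17. Transversions: 4.
R = 17/4 = 4.25.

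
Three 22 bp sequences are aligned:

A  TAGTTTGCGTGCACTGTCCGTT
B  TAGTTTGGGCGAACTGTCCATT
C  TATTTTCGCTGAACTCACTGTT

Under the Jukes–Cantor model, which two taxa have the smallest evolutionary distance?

A–B: 4/22 differ, p = 0.182, d = 0.208.
A–C: 8/22 differ, p = 0.364, d = 0.497.
B–C: 8/22 differ, p = 0.364, d = 0.497.
The smallest distance is between A and B.

A and B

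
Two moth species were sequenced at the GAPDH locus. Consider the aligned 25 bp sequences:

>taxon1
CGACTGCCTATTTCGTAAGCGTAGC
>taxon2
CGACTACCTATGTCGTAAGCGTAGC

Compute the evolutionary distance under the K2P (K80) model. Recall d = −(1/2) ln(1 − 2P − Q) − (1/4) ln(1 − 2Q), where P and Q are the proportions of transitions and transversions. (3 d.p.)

Of 25 sites, 1 differences are transitions and 1 are transversions, so P = 1/25 = 0.04 and Q = 1/25 = 0.04.
Under the Kimura two-parameter model, d = −½ ln(1 − 2P − Q) − ¼ ln(1 − 2Q).
1 − 2P − Q = 0.88, giving −½ ln(0.88) = 0.063917.
1 − 2Q = 0.92, giving −¼ ln(0.92) = 0.020845.
d = 0.063917 + 0.020845 = 0.084762.

0.085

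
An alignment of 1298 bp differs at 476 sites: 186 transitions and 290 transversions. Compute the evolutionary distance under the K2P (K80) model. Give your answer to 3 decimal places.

P = 186/1298 ≈ 0.143297 and Q = 290/1298 ≈ 0.223421.
Under the Kimura two-parameter model, d = −½ ln(1 − 2P − Q) − ¼ ln(1 − 2Q).
1 − 2P − Q = 0.489985, giving −½ ln(0.489985) = 0.356690.
1 − 2Q = 0.553158, giving −¼ ln(0.553158) = 0.148028.
d = 0.356690 + 0.148028 = 0.504718.

0.505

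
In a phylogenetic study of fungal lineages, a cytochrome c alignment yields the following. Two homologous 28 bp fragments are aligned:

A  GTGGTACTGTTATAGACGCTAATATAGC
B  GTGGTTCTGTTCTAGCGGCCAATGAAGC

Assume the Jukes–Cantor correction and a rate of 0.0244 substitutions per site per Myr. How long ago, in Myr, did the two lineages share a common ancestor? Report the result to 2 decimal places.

6.23

The sequences differ at 7 of 28 sites (6, 12, 16, 17, 20, 24, 25), so p = 7/28 = 0.25.
d = −(3/4) ln(1 − 4p/3) = −0.75 ln(1 − 0.333333) = −0.75 ln(0.666667)
  = −0.75 × (-0.405465) = 0.304099 substitutions/site.
Under a molecular clock d = 2μt, so t = d/(2μ) = 0.304099 / (2 × 0.0244) = 6.23 Myr.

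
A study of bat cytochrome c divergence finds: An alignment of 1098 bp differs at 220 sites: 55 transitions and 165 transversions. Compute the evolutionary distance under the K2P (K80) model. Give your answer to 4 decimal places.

P = 55/1098 ≈ 0.050091 and Q = 165/1098 ≈ 0.150273.
Under the Kimura two-parameter model, d = −½ ln(1 − 2P − Q) − ¼ ln(1 − 2Q).
1 − 2P − Q = 0.749545, giving −½ ln(0.749545) = 0.144144.
1 − 2Q = 0.699454, giving −¼ ln(0.699454) = 0.089364.
d = 0.144144 + 0.089364 = 0.233508.

0.2335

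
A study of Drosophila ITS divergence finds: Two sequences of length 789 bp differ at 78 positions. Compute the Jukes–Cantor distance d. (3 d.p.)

0.106

p = 78/789 ≈ 0.098859.
d = −(3/4) ln(1 − 4p/3) = −0.75 ln(1 − 0.131812) = −0.75 ln(0.868188)
  = −0.75 × (-0.141347) = 0.106010 substitutions/site.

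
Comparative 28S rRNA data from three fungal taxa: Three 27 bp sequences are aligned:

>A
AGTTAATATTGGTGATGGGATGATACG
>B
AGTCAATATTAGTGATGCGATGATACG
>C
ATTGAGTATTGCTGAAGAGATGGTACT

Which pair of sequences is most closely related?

A and B

A–B: 3/27 differ, p = 0.111, d = 0.120.
A–C: 8/27 differ, p = 0.296, d = 0.377.
B–C: 9/27 differ, p = 0.333, d = 0.441.
The smallest distance is between A and B.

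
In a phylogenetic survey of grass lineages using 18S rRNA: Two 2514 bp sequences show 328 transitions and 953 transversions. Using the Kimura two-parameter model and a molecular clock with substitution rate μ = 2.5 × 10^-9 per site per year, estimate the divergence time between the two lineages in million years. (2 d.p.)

173.14

P = 328/2514 ≈ 0.130469 and Q = 953/2514 ≈ 0.379077.
Under the Kimura two-parameter model, d = −½ ln(1 − 2P − Q) − ¼ ln(1 − 2Q).
1 − 2P − Q = 0.359985, giving −½ ln(0.359985) = 0.510846.
1 − 2Q = 0.241846, giving −¼ ln(0.241846) = 0.354864.
d = 0.510846 + 0.354864 = 0.865710.
Under a molecular clock d = 2μt, so t = d/(2μ) = 0.865710 / (2 × 2.5 × 10^-9) = 173.14 million years.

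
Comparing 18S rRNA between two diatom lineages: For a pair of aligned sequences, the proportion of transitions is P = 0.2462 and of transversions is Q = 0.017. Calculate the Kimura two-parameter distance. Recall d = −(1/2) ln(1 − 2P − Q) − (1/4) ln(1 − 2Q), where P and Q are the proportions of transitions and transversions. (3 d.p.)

Under the Kimura two-parameter model, d = −½ ln(1 − 2P − Q) − ¼ ln(1 − 2Q).
1 − 2P − Q = 0.4906, giving −½ ln(0.4906) = 0.356063.
1 − 2Q = 0.966, giving −¼ ln(0.966) = 0.008648.
d = 0.356063 + 0.008648 = 0.364711.

0.365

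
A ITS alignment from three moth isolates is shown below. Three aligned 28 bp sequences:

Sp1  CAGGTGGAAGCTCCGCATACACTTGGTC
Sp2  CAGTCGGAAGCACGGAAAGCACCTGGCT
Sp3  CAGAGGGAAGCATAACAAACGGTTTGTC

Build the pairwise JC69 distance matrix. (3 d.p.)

Sp1–Sp2: 10/28 sites differ → p ≈ 0.357143, d = −0.75 ln(1 − 0.476191) = 0.484971 ≈ 0.485.
Sp1–Sp3: 10/28 sites differ → p ≈ 0.357143, d = −0.75 ln(1 − 0.476191) = 0.484971 ≈ 0.485.
Sp2–Sp3: 13/28 sites differ → p ≈ 0.464286, d = −0.75 ln(1 − 0.619048) = 0.723811 ≈ 0.724.

d(Sp1,Sp2) = 0.485, d(Sp1,Sp3) = 0.485, d(Sp2,Sp3) = 0.724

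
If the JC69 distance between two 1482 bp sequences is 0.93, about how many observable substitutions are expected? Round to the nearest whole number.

790

Invert JC69: p = (3/4)(1 − e^(−4d/3)) = 0.75 × (1 − e^(-1.24)) = 0.75 × (1 − 0.289384) = 0.532962.
Expected differing sites = pL ≈ 0.532962 × 1482 = 789.849684 ≈ 790.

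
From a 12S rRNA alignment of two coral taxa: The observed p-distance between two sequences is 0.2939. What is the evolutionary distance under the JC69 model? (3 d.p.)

0.373

d = −(3/4) ln(1 − 4p/3) = −0.75 ln(1 − 0.391867) = −0.75 ln(0.608133)
  = −0.75 × (-0.497362) = 0.373022 substitutions/site.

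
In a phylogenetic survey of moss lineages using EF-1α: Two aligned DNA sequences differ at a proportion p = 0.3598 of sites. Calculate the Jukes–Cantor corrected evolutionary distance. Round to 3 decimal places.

0.490

d = −(3/4) ln(1 − 4p/3) = −0.75 ln(1 − 0.479733) = −0.75 ln(0.520267)
  = −0.75 × (-0.653413) = 0.490060 substitutions/site.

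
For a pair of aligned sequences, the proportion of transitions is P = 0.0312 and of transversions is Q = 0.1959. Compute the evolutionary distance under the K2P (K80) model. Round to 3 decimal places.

Under the Kimura two-parameter model, d = −½ ln(1 − 2P − Q) − ¼ ln(1 − 2Q).
1 − 2P − Q = 0.7417, giving −½ ln(0.7417) = 0.149405.
1 − 2Q = 0.6082, giving −¼ ln(0.6082) = 0.124313.
d = 0.149405 + 0.124313 = 0.273718.

0.274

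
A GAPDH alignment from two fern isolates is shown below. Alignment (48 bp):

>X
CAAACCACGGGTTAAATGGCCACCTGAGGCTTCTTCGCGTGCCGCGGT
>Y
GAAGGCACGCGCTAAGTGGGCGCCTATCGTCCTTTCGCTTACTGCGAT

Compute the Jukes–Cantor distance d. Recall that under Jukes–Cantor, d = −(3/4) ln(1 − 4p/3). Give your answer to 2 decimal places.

The sequences differ at 19 of 48 sites, so p = 19/48 ≈ 0.395833.
d = −(3/4) ln(1 − 4p/3) = −0.75 ln(1 − 0.527777) = −0.75 ln(0.472223)
  = −0.75 × (-0.750304) = 0.562728 substitutions/site.

0.56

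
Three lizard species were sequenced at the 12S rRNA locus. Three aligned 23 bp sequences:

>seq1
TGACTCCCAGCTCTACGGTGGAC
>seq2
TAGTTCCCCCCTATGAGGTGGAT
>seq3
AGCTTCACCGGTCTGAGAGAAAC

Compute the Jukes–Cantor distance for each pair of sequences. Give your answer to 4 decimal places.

d(seq1,seq2) = 0.5532, d(seq1,seq3) = 0.8922, d(seq2,seq3) = 0.8922

seq1–seq2: 9/23 sites differ → p ≈ 0.391304, d = −0.75 ln(1 − 0.521739) = 0.553199 ≈ 0.5532.
seq1–seq3: 12/23 sites differ → p ≈ 0.521739, d = −0.75 ln(1 − 0.695652) = 0.892188 ≈ 0.8922.
seq2–seq3: 12/23 sites differ → p ≈ 0.521739, d = −0.75 ln(1 − 0.695652) = 0.892188 ≈ 0.8922.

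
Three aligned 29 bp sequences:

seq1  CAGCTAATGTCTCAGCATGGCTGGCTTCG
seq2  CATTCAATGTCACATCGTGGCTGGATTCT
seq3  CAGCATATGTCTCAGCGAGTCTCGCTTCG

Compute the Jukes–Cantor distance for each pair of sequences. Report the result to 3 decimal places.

seq1–seq2: 8/29 sites differ → p ≈ 0.275862, d = −0.75 ln(1 − 0.367816) = 0.343931 ≈ 0.344.
seq1–seq3: 6/29 sites differ → p ≈ 0.206897, d = −0.75 ln(1 − 0.275863) = 0.242081 ≈ 0.242.
seq2–seq3: 11/29 sites differ → p ≈ 0.37931, d = −0.75 ln(1 − 0.505747) = 0.528531 ≈ 0.529.

d(seq1,seq2) = 0.344, d(seq1,seq3) = 0.242, d(seq2,seq3) = 0.529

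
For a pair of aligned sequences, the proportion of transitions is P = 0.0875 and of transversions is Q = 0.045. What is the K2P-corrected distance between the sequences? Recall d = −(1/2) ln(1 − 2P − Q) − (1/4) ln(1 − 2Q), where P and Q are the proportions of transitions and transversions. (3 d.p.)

0.148

Under the Kimura two-parameter model, d = −½ ln(1 − 2P − Q) − ¼ ln(1 − 2Q).
1 − 2P − Q = 0.78, giving −½ ln(0.78) = 0.124231.
1 − 2Q = 0.91, giving −¼ ln(0.91) = 0.023578.
d = 0.124231 + 0.023578 = 0.147809.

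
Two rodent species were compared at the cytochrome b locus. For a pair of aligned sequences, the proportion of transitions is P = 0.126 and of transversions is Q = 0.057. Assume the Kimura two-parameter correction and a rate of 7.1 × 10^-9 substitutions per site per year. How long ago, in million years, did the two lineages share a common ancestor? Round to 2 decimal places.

Under the Kimura two-parameter model, d = −½ ln(1 − 2P − Q) − ¼ ln(1 − 2Q).
1 − 2P − Q = 0.691, giving −½ ln(0.691) = 0.184808.
1 − 2Q = 0.886, giving −¼ ln(0.886) = 0.030260.
d = 0.184808 + 0.030260 = 0.215068.
Under a molecular clock d = 2μt, so t = d/(2μ) = 0.215068 / (2 × 7.1 × 10^-9) = 15.15 million years.

15.15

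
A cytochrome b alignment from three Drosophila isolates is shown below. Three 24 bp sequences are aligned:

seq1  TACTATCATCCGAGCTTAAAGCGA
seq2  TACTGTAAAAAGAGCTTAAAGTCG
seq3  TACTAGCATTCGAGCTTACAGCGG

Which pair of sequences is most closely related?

seq1–seq2: 8/24 differ, p = 0.333, d = 0.441.
seq1–seq3: 4/24 differ, p = 0.167, d = 0.188.
seq2–seq3: 9/24 differ, p = 0.375, d = 0.520.
The smallest distance is between seq1 and seq3.

seq1 and seq3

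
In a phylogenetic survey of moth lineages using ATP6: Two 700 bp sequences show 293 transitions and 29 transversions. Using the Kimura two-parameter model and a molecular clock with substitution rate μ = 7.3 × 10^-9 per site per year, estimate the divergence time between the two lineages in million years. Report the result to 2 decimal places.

73.69

P = 293/700 ≈ 0.418571 and Q = 29/700 ≈ 0.041429.
Under the Kimura two-parameter model, d = −½ ln(1 − 2P − Q) − ¼ ln(1 − 2Q).
1 − 2P − Q = 0.121429, giving −½ ln(0.121429) = 1.054213.
1 − 2Q = 0.917142, giving −¼ ln(0.917142) = 0.021623.
d = 1.054213 + 0.021623 = 1.075836.
Under a molecular clock d = 2μt, so t = d/(2μ) = 1.075836 / (2 × 7.3 × 10^-9) = 73.69 million years.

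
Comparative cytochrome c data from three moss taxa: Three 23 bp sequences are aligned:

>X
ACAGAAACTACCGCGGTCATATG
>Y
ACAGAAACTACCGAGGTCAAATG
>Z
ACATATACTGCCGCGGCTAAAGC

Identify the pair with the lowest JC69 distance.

X–Y: 2/23 differ, p = 0.087, d = 0.092.
X–Z: 8/23 differ, p = 0.348, d = 0.467.
Y–Z: 8/23 differ, p = 0.348, d = 0.467.
The smallest distance is between X and Y.

X and Y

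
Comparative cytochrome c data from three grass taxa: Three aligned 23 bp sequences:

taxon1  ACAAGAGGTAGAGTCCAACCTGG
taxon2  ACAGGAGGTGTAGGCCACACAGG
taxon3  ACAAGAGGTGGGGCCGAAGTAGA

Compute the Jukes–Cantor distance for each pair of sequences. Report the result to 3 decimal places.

d(taxon1,taxon2) = 0.390, d(taxon1,taxon3) = 0.467, d(taxon2,taxon3) = 0.553

taxon1–taxon2: 7/23 sites differ → p ≈ 0.304348, d = −0.75 ln(1 − 0.405797) = 0.390401 ≈ 0.390.
taxon1–taxon3: 8/23 sites differ → p ≈ 0.347826, d = −0.75 ln(1 − 0.463768) = 0.467391 ≈ 0.467.
taxon2–taxon3: 9/23 sites differ → p ≈ 0.391304, d = −0.75 ln(1 − 0.521739) = 0.553199 ≈ 0.553.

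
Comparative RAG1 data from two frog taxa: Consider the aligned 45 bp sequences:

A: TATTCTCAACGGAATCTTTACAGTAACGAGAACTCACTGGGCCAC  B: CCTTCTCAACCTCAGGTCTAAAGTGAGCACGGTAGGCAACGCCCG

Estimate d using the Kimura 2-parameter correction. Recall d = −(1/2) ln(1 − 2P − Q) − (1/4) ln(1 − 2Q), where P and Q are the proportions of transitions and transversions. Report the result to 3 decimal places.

Of 45 sites, 8 differences are transitions and 16 are transversions, so P = 8/45 ≈ 0.177778 and Q = 16/45 ≈ 0.355556.
Under the Kimura two-parameter model, d = −½ ln(1 − 2P − Q) − ¼ ln(1 − 2Q).
1 − 2P − Q = 0.288888, giving −½ ln(0.288888) = 0.620858.
1 − 2Q = 0.288888, giving −¼ ln(0.288888) = 0.310429.
d = 0.620858 + 0.310429 = 0.931287.

0.931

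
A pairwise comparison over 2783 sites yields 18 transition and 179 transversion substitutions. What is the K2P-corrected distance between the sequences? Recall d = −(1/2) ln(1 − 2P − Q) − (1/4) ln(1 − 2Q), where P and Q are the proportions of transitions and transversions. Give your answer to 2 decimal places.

P = 18/2783 ≈ 0.006468 and Q = 179/2783 ≈ 0.064319.
Under the Kimura two-parameter model, d = −½ ln(1 − 2P − Q) − ¼ ln(1 − 2Q).
1 − 2P − Q = 0.922745, giving −½ ln(0.922745) = 0.040201.
1 − 2Q = 0.871362, giving −¼ ln(0.871362) = 0.034424.
d = 0.040201 + 0.034424 = 0.074625.

0.07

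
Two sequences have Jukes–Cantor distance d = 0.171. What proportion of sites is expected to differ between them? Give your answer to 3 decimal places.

p = (3/4)(1 − e^(−4d/3)) = 0.75 × (1 − e^(-0.228)) = 0.75 × (1 − 0.796124) = 0.152907.

0.153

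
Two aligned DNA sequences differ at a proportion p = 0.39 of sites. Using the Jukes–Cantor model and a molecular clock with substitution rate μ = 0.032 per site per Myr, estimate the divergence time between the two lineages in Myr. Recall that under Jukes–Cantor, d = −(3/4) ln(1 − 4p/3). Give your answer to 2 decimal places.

8.60

d = −(3/4) ln(1 − 4p/3) = −0.75 ln(1 − 0.52) = −0.75 ln(0.48)
  = −0.75 × (-0.733969) = 0.550477 substitutions/site.
Under a molecular clock d = 2μt, so t = d/(2μ) = 0.550477 / (2 × 0.032) = 8.60 Myr.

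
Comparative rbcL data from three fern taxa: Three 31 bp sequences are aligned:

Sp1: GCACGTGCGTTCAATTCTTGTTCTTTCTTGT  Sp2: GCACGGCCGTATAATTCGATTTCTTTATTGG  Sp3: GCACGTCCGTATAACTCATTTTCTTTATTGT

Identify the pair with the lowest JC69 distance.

Sp1–Sp2: 9/31 differ, p = 0.290, d = 0.367.
Sp1–Sp3: 7/31 differ, p = 0.226, d = 0.269.
Sp2–Sp3: 5/31 differ, p = 0.161, d = 0.182.
The smallest distance is between Sp2 and Sp3.

Sp2 and Sp3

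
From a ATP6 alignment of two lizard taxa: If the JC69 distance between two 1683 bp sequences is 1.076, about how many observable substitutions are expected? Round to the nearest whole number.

Invert JC69: p = (3/4)(1 − e^(−4d/3)) = 0.75 × (1 − e^(-1.434667)) = 0.75 × (1 − 0.238195) = 0.571354.
Expected differing sites = pL ≈ 0.571354 × 1683 = 961.588782 ≈ 962.

962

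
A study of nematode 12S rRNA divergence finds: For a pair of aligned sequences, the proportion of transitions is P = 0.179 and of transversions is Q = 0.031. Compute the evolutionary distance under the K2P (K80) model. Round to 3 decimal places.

0.262

Under the Kimura two-parameter model, d = −½ ln(1 − 2P − Q) − ¼ ln(1 − 2Q).
1 − 2P − Q = 0.611, giving −½ ln(0.611) = 0.246329.
1 − 2Q = 0.938, giving −¼ ln(0.938) = 0.016001.
d = 0.246329 + 0.016001 = 0.262330.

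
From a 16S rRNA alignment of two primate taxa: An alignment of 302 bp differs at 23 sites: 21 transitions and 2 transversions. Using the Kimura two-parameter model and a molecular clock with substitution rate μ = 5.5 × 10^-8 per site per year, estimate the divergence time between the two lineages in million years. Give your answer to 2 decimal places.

0.75

P = 21/302 ≈ 0.069536 and Q = 2/302 ≈ 0.006623.
Under the Kimura two-parameter model, d = −½ ln(1 − 2P − Q) − ¼ ln(1 − 2Q).
1 − 2P − Q = 0.854305, giving −½ ln(0.854305) = 0.078734.
1 − 2Q = 0.986754, giving −¼ ln(0.986754) = 0.003334.
d = 0.078734 + 0.003334 = 0.082068.
Under a molecular clock d = 2μt, so t = d/(2μ) = 0.082068 / (2 × 5.5 × 10^-8) = 0.75 million years.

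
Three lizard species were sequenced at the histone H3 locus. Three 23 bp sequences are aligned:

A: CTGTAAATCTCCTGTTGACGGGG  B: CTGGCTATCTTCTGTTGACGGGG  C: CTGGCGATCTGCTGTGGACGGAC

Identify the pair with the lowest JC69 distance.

A–B: 4/23 differ, p = 0.174, d = 0.198.
A–C: 7/23 differ, p = 0.304, d = 0.390.
B–C: 5/23 differ, p = 0.217, d = 0.257.
The smallest distance is between A and B.

A and B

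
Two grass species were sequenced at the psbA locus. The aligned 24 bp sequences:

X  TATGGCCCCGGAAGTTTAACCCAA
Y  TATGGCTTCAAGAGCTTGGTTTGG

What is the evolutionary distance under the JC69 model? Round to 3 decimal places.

The sequences differ at 13 of 24 sites, so p = 13/24 ≈ 0.541667.
d = −(3/4) ln(1 − 4p/3) = −0.75 ln(1 − 0.722223) = −0.75 ln(0.277777)
  = −0.75 × (-1.280937) = 0.960703 substitutions/site.

0.961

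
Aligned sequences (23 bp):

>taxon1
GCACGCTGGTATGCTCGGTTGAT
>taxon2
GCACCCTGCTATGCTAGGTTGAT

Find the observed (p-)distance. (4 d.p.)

The sequences differ at 3 of 23 positions (sites 5, 9, 16).
p = 3/23 = 0.130434… ≈ 0.1304 (to 4 d.p.).

0.1304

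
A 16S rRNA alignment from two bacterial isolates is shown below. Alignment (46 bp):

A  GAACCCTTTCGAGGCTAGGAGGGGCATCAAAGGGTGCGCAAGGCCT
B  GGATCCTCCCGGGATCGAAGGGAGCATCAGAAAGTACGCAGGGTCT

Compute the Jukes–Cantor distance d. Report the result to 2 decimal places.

0.60

The sequences differ at 19 of 46 sites, so p = 19/46 ≈ 0.413043.
d = −(3/4) ln(1 − 4p/3) = −0.75 ln(1 − 0.550724) = −0.75 ln(0.449276)
  = −0.75 × (-0.800118) = 0.600089 substitutions/site.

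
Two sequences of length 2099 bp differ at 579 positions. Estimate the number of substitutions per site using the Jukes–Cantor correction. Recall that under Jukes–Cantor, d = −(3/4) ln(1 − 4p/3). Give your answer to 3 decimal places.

0.344

p = 579/2099 ≈ 0.275846.
d = −(3/4) ln(1 − 4p/3) = −0.75 ln(1 − 0.367795) = −0.75 ln(0.632205)
  = −0.75 × (-0.458542) = 0.343907 substitutions/site.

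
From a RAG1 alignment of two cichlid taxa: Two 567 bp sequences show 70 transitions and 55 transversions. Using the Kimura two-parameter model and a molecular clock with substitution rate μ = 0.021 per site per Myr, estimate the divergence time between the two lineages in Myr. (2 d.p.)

6.30

P = 70/567 ≈ 0.123457 and Q = 55/567 ≈ 0.097002.
Under the Kimura two-parameter model, d = −½ ln(1 − 2P − Q) − ¼ ln(1 − 2Q).
1 − 2P − Q = 0.656084, giving −½ ln(0.656084) = 0.210733.
1 − 2Q = 0.805996, giving −¼ ln(0.805996) = 0.053919.
d = 0.210733 + 0.053919 = 0.264652.
Under a molecular clock d = 2μt, so t = d/(2μ) = 0.264652 / (2 × 0.021) = 6.30 Myr.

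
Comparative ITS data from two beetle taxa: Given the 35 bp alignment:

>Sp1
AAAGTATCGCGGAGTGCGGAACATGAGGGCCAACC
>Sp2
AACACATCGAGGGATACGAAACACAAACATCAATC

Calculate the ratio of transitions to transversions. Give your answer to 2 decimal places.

Transitions are A↔G and C↔T; transversions are all other mismatches.
Transitions: 12. Transversions: 3.
R = 12/3 = 4.00.

4.00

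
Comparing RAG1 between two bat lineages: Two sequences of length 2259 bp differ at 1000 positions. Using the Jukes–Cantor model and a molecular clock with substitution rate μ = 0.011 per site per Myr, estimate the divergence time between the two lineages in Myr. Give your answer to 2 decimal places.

p = 1000/2259 ≈ 0.442674.
d = −(3/4) ln(1 − 4p/3) = −0.75 ln(1 − 0.590232) = −0.75 ln(0.409768)
  = −0.75 × (-0.892164) = 0.669123 substitutions/site.
Under a molecular clock d = 2μt, so t = d/(2μ) = 0.669123 / (2 × 0.011) = 30.41 Myr.

30.41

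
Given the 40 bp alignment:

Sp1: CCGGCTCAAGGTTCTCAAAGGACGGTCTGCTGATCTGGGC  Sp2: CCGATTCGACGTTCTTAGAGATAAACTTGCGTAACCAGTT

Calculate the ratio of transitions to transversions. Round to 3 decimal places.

Transitions are A↔G and C↔T; transversions are all other mismatches.
Transitions: 13. Transversions: 7.
R = 13/7 = 1.857142… ≈ 1.857 (to 3 d.p.).

1.857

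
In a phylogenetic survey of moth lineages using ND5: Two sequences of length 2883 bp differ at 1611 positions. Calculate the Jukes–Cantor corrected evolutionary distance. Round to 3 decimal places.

p = 1611/2883 ≈ 0.558793.
d = −(3/4) ln(1 − 4p/3) = −0.75 ln(1 − 0.745057) = −0.75 ln(0.254943)
  = −0.75 × (-1.366715) = 1.025036 substitutions/site.

1.025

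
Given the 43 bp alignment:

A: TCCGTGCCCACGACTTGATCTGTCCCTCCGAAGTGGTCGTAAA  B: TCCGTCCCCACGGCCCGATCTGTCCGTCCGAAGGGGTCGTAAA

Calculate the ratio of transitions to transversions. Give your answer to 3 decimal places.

1.000

Transitions are A↔G and C↔T; transversions are all other mismatches.
Transitions: 3. Transversions: 3.
R = 3/3 = 1.000.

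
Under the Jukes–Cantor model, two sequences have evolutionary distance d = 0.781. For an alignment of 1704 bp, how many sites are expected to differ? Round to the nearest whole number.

Invert JC69: p = (3/4)(1 − e^(−4d/3)) = 0.75 × (1 − e^(-1.041333)) = 0.75 × (1 − 0.352984) = 0.485262.
Expected differing sites = pL ≈ 0.485262 × 1704 = 826.886448 ≈ 827.

827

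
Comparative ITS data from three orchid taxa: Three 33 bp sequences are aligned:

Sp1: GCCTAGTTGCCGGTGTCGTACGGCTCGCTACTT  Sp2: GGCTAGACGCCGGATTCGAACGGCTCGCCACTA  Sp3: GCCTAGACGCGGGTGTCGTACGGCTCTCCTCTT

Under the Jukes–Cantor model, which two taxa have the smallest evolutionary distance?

Sp1–Sp2: 8/33 differ, p = 0.242, d = 0.293.
Sp1–Sp3: 6/33 differ, p = 0.182, d = 0.208.
Sp2–Sp3: 8/33 differ, p = 0.242, d = 0.293.
The smallest distance is between Sp1 and Sp3.

Sp1 and Sp3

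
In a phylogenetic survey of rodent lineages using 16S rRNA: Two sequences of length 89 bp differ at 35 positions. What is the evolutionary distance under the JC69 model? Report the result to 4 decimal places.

p = 35/89 ≈ 0.393258.
d = −(3/4) ln(1 − 4p/3) = −0.75 ln(1 − 0.524344) = −0.75 ln(0.475656)
  = −0.75 × (-0.743060) = 0.557295 substitutions/site.

0.5573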